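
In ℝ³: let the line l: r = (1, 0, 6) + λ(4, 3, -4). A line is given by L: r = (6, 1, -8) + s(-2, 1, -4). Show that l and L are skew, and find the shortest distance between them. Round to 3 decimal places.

5.735

Common perpendicular direction n = (4, 3, -4) × (-2, 1, -4) = (-8, 24, 10).
With w = (6, 1, -8) − (1, 0, 6) = (5, 1, -14), w · n = -156.
Since n ≠ 0 the lines are not parallel, and w · n = -156 ≠ 0 so they do not intersect; hence they are skew.
Distance = |w · n| / |n| = |-156| / √740 ≈ 5.735.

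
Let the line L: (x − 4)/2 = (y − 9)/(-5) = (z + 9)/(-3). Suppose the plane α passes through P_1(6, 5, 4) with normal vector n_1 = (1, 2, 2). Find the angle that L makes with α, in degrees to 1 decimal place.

49.2

L has direction (2, -5, -3) through (4, 9, -9).
α: n_1·r = n_1·P_1 gives x + 2y + 2z = 24.
sin θ = |n·v| / (|n||v|) = |-14| / (√9 · √38) = 0.75703.
θ ≈ 49.2°.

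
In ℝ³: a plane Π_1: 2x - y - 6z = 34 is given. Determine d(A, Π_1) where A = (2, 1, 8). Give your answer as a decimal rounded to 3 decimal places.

12.338

n·A − d = (2)·(2) + (-1)·(1) + (-6)·(8) − 34 = -79; |n| = √41.
Distance = |-79| / √41 = 79/√41 ≈ 12.338.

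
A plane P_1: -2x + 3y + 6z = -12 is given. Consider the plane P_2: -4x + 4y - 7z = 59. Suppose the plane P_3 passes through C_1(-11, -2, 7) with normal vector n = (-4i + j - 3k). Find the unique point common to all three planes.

P_3: n·r = n·C_1 gives -4x + y - 3z = 21.
Solving the 3×3 linear system -2x + 3y + 6z = -12, -4x + 4y - 7z = 59, -4x + y - 3z = 21 (e.g. by elimination or Cramer's rule, determinant = 130) gives (0, 6, -5).

(0, 6, -5)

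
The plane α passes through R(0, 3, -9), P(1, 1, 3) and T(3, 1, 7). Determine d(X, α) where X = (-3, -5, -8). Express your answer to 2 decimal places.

6.02

RP = (1, -2, 12), RT = (3, -2, 16); a normal to α is RP × RT = (-8, 20, 4).
Using R: α has equation -8x + 20y + 4z = 24.
n·X − d = (-8)·(-3) + (20)·(-5) + (4)·(-8) − 24 = -132; |n| = √480.
Distance = |-132| / √480 = 132/√480 ≈ 6.02.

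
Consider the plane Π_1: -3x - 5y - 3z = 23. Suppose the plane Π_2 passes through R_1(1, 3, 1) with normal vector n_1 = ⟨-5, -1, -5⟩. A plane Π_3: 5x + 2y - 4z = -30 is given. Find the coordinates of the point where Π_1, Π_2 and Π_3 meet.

(0, -7, 4)

Π_2: n_1·r = n_1·R_1 gives -5x - y - 5z = -13.
Solving the 3×3 linear system -3x - 5y - 3z = 23, -5x - y - 5z = -13, 5x + 2y - 4z = -30 (e.g. by elimination or Cramer's rule, determinant = 198) gives (0, -7, 4).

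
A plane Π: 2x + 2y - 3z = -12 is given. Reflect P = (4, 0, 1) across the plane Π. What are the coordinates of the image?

λ = (n·P − d)/|n|² = (5 − (-12))/17 = 1.
Reflection = P − 2λn = (4, 0, 1) − 2·(2, 2, -3) = (0, -4, 7).

(0, -4, 7)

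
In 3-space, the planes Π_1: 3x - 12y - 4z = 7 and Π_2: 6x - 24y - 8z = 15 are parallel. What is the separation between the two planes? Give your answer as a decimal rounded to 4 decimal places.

0.0385

Rescale Π_2 by 1/2: 3x - 12y - 4z = 15/2. Then distance = |7 − (15/2)| / √169 ≈ 0.0385.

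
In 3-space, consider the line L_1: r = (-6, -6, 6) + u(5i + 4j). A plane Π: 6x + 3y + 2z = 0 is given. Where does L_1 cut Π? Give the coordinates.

Substitute r = (-6, -6, 6) + t(5, 4, 0) into the plane: -42 + 42t = 0, so t = 1.
Intersection: (-6, -6, 6) + 1·(5, 4, 0) = (-1, -2, 6).

(-1, -2, 6)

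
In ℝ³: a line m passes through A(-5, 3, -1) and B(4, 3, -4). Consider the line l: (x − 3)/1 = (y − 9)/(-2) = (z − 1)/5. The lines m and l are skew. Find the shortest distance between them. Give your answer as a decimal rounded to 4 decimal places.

A direction vector for m is B − A = (9, 0, -3).
l has direction (1, -2, 5) through (3, 9, 1).
Common perpendicular direction n = (9, 0, -3) × (1, -2, 5) = (-6, -48, -18).
With w = (3, 9, 1) − (-5, 3, -1) = (8, 6, 2), w · n = -372.
Distance = |w · n| / |n| = |-372| / √2664 ≈ 7.2074.

7.2074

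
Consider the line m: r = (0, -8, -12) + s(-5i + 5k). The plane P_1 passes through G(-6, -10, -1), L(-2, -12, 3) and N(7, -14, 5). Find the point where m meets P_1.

(-5, -8, -7)

GL = (4, -2, 4), GN = (13, -4, 6); a normal to P_1 is GL × GN = (4, 28, 10).
Using G: P_1 has equation 4x + 28y + 10z = -314.
Substitute r = (0, -8, -12) + t(-5, 0, 5) into the plane: -344 + 30t = -314, so t = 1.
Intersection: (0, -8, -12) + 1·(-5, 0, 5) = (-5, -8, -7).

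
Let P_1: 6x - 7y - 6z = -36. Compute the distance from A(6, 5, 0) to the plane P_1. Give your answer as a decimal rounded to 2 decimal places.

3.36

n·A − d = (6)·(6) + (-7)·(5) + (-6)·(0) − (-36) = 37; |n| = √121.
Distance = |37| / √121 = 37/√121 ≈ 3.36.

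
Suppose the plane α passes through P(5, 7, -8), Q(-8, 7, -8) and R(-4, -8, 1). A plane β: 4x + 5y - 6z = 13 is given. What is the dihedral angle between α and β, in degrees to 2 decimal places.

PQ = (-13, 0, 0), PR = (-9, -15, 9); a normal to α is PQ × PR = (0, 117, 195).
Using P: α has equation 117y + 195z = -741.
cos θ = |n₁·n₂| / (|n₁||n₂|) = |-585| / (√51714 · √77).
θ = arccos(0.29316) ≈ 72.95°.

72.95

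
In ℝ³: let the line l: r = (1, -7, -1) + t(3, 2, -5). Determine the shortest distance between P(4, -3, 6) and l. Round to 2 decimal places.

8.09

Taking (1, -7, -1) on l with direction v = (3, 2, -5): w = P − (1, -7, -1) = (3, 4, 7), and w × v = (-34, 36, -6).
Distance = |w × v| / |v| = √2488 / √38 ≈ 8.09.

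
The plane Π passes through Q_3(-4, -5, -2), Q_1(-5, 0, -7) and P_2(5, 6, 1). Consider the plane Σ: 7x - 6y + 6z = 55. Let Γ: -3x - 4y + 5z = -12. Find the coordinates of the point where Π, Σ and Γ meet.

Q_3Q_1 = (-1, 5, -5), Q_3P_2 = (9, 11, 3); a normal to Π is Q_3Q_1 × Q_3P_2 = (70, -42, -56).
Using Q_3: Π has equation 70x - 42y - 56z = 42.
Solving the 3×3 linear system 70x - 42y - 56z = 42, 7x - 6y + 6z = 55, -3x - 4y + 5z = -12 (e.g. by elimination or Cramer's rule, determinant = 4382) gives (7, 4, 5).

(7, 4, 5)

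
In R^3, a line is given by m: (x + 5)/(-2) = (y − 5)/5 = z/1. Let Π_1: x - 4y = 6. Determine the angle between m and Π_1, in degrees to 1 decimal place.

77.0

m has direction (-2, 5, 1) through (-5, 5, 0).
sin θ = |n·v| / (|n||v|) = |-22| / (√17 · √30) = 0.97418.
θ ≈ 77.0°.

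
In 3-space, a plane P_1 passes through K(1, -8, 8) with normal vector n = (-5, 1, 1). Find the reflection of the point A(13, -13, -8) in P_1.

(-17, -7, -2)

P_1: n·r = n·K gives -5x + y + z = -5.
λ = (n·A − d)/|n|² = (-86 − (-5))/27 = -3.
Reflection = A − 2λn = (13, -13, -8) − (-6)·(-5, 1, 1) = (-17, -7, -2).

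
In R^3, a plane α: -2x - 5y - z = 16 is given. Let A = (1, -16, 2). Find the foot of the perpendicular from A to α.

Foot = A − λn with λ = (n·A − d)/|n|² = (76 − 16)/30 = 2.
Foot = (1, -16, 2) − 2·(-2, -5, -1) = (5, -6, 4).

(5, -6, 4)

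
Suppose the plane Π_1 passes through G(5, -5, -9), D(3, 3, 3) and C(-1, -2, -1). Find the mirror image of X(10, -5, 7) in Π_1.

(2, 11, -5)

GD = (-2, 8, 12), GC = (-6, 3, 8); a normal to Π_1 is GD × GC = (28, -56, 42).
Using G: Π_1 has equation 28x - 56y + 42z = 42.
λ = (n·X − d)/|n|² = (854 − 42)/5684 = 1/7.
Reflection = X − 2λn = (10, -5, 7) − (2/7)·(28, -56, 42) = (2, 11, -5).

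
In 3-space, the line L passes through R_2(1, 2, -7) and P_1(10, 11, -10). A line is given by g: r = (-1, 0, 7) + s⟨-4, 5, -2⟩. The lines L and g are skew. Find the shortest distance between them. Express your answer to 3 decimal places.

12.496

A direction vector for L is P_1 − R_2 = (9, 9, -3).
Common perpendicular direction n = (9, 9, -3) × (-4, 5, -2) = (-3, 30, 81).
With w = (-1, 0, 7) − (1, 2, -7) = (-2, -2, 14), w · n = 1080.
Distance = |w · n| / |n| = |1080| / √7470 ≈ 12.496.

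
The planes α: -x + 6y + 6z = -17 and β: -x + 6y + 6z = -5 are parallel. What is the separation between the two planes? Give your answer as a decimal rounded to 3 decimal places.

Same normal n = (-1, 6, 6) with |n| = √73; distance = |-17 − (-5)| / |n| = 12/√73 ≈ 1.404.

1.404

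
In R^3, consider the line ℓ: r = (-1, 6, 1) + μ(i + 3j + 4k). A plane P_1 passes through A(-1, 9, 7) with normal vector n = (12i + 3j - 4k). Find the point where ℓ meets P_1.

P_1: n·r = n·A gives 12x + 3y - 4z = -13.
Substitute r = (-1, 6, 1) + t(1, 3, 4) into the plane: 2 + 5t = -13, so t = -3.
Intersection: (-1, 6, 1) + (-3)·(1, 3, 4) = (-4, -3, -11).

(-4, -3, -11)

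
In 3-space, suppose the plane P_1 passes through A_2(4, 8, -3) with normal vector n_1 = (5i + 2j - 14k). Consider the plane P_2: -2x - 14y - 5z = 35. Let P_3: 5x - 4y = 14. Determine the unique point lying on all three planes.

P_1: n_1·r = n_1·A_2 gives 5x + 2y - 14z = 78.
Solving the 3×3 linear system 5x + 2y - 14z = 78, -2x - 14y - 5z = 35, 5x - 4y = 14 (e.g. by elimination or Cramer's rule, determinant = -1242) gives (2, -1, -5).

(2, -1, -5)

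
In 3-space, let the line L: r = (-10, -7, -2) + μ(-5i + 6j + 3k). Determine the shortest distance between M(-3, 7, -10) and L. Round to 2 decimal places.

Taking (-10, -7, -2) on L with direction v = (-5, 6, 3): w = M − (-10, -7, -2) = (7, 14, -8), and w × v = (90, 19, 112).
Distance = |w × v| / |v| = √21005 / √70 ≈ 17.32.

17.32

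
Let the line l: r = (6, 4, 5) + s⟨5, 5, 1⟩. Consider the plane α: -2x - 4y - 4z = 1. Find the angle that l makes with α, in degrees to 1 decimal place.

sin θ = |n·v| / (|n||v|) = |-34| / (√36 · √51) = 0.79349.
θ ≈ 52.5°.

52.5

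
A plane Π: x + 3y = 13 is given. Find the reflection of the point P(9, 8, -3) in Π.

(5, -4, -3)

λ = (n·P − d)/|n|² = (33 − 13)/10 = 2.
Reflection = P − 2λn = (9, 8, -3) − 4·(1, 3, 0) = (5, -4, -3).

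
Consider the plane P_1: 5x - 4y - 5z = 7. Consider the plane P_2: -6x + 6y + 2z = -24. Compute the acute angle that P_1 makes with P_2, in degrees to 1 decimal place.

cos θ = |n₁·n₂| / (|n₁||n₂|) = |-64| / (√66 · √76).
θ = arccos(0.90365) ≈ 25.4°.

25.4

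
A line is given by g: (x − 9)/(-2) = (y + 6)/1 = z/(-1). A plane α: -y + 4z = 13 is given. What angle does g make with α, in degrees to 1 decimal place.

g has direction (-2, 1, -1) through (9, -6, 0).
sin θ = |n·v| / (|n||v|) = |-5| / (√17 · √6) = 0.49507.
θ ≈ 29.7°.

29.7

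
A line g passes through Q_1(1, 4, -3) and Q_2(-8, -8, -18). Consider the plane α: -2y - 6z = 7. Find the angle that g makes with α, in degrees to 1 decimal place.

58.2

A direction vector for g is Q_2 − Q_1 = (-9, -12, -15).
sin θ = |n·v| / (|n||v|) = |114| / (√40 · √450) = 0.84971.
θ ≈ 58.2°.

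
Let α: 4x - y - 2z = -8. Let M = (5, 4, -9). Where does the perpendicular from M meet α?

Foot = M − λn with λ = (n·M − d)/|n|² = (34 − (-8))/21 = 2.
Foot = (5, 4, -9) − 2·(4, -1, -2) = (-3, 6, -5).

(-3, 6, -5)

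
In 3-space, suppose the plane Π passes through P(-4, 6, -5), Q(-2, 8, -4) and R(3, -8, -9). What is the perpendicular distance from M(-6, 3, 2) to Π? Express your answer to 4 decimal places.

7.8000

PQ = (2, 2, 1), PR = (7, -14, -4); a normal to Π is PQ × PR = (6, 15, -42).
Using P: Π has equation 6x + 15y - 42z = 276.
n·M − d = (6)·(-6) + (15)·(3) + (-42)·(2) − 276 = -351; |n| = √2025.
Distance = |-351| / √2025 = 351/√2025 ≈ 7.8000.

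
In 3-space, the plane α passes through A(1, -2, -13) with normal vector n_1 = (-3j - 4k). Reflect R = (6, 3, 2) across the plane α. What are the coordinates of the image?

(6, -15, -22)

α: n_1·r = n_1·A gives -3y - 4z = 58.
λ = (n·R − d)/|n|² = (-17 − 58)/25 = -3.
Reflection = R − 2λn = (6, 3, 2) − (-6)·(0, -3, -4) = (6, -15, -22).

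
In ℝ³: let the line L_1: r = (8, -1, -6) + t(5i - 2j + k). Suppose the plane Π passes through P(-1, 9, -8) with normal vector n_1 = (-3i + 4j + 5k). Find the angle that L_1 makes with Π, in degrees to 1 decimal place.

Π: n_1·r = n_1·P gives -3x + 4y + 5z = -1.
sin θ = |n·v| / (|n||v|) = |-18| / (√50 · √30) = 0.46476.
θ ≈ 27.7°.

27.7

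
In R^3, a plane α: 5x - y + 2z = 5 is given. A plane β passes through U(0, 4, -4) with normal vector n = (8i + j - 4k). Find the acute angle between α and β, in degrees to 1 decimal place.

51.0

β: n·r = n·U gives 8x + y - 4z = 20.
cos θ = |n₁·n₂| / (|n₁||n₂|) = |31| / (√30 · √81).
θ = arccos(0.62887) ≈ 51.0°.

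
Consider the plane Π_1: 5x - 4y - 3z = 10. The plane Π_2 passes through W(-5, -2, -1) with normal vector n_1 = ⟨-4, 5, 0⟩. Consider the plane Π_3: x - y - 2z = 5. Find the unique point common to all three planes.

(5, 6, -3)

Π_2: n_1·r = n_1·W gives -4x + 5y = 10.
Solving the 3×3 linear system 5x - 4y - 3z = 10, -4x + 5y = 10, x - y - 2z = 5 (e.g. by elimination or Cramer's rule, determinant = -15) gives (5, 6, -3).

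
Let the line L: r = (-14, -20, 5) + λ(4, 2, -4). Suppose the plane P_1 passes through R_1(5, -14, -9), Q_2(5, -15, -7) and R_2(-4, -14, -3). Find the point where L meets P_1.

(2, -12, -11)

R_1Q_2 = (0, -1, 2), R_1R_2 = (-9, 0, 6); a normal to P_1 is R_1Q_2 × R_1R_2 = (-6, -18, -9).
Using R_1: P_1 has equation -6x - 18y - 9z = 303.
Substitute r = (-14, -20, 5) + t(4, 2, -4) into the plane: 399 + (-24)t = 303, so t = 4.
Intersection: (-14, -20, 5) + 4·(4, 2, -4) = (2, -12, -11).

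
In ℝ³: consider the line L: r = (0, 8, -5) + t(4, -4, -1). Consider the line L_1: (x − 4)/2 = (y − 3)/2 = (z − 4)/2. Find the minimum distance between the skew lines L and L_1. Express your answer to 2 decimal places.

8.59

L_1 has direction (2, 2, 2) through (4, 3, 4).
Common perpendicular direction n = (4, -4, -1) × (2, 2, 2) = (-6, -10, 16).
With w = (4, 3, 4) − (0, 8, -5) = (4, -5, 9), w · n = 170.
Distance = |w · n| / |n| = |170| / √392 ≈ 8.59.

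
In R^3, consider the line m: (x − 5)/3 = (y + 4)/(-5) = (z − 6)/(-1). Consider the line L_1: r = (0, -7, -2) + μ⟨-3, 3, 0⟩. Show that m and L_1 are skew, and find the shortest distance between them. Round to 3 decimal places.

m has direction (3, -5, -1) through (5, -4, 6).
Common perpendicular direction n = (3, -5, -1) × (-3, 3, 0) = (3, 3, -6).
With w = (0, -7, -2) − (5, -4, 6) = (-5, -3, -8), w · n = 24.
Since n ≠ 0 the lines are not parallel, and w · n = 24 ≠ 0 so they do not intersect; hence they are skew.
Distance = |w · n| / |n| = |24| / √54 ≈ 3.266.

3.266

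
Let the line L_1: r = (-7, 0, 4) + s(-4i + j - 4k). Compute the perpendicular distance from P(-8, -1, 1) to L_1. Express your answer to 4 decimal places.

2.0449

Taking (-7, 0, 4) on L_1 with direction v = (-4, 1, -4): w = P − (-7, 0, 4) = (-1, -1, -3), and w × v = (7, 8, -5).
Distance = |w × v| / |v| = √138 / √33 ≈ 2.0449.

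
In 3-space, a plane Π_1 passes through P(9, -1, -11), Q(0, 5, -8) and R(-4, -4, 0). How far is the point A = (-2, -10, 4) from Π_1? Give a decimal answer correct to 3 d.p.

1.476

PQ = (-9, 6, 3), PR = (-13, -3, 11); a normal to Π_1 is PQ × PR = (75, 60, 105).
Using P: Π_1 has equation 75x + 60y + 105z = -540.
n·A − d = (75)·(-2) + (60)·(-10) + (105)·(4) − (-540) = 210; |n| = √20250.
Distance = |210| / √20250 = 210/√20250 ≈ 1.476.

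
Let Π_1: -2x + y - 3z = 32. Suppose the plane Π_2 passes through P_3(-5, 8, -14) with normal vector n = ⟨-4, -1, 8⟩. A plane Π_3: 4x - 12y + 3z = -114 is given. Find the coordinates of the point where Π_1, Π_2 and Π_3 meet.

(3, 8, -10)

Π_2: n·r = n·P_3 gives -4x - y + 8z = -100.
Solving the 3×3 linear system -2x + y - 3z = 32, -4x - y + 8z = -100, 4x - 12y + 3z = -114 (e.g. by elimination or Cramer's rule, determinant = -298) gives (3, 8, -10).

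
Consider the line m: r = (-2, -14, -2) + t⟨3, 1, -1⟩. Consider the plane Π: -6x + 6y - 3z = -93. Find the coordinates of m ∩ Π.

Substitute r = (-2, -14, -2) + t(3, 1, -1) into the plane: -66 + (-9)t = -93, so t = 3.
Intersection: (-2, -14, -2) + 3·(3, 1, -1) = (7, -11, -5).

(7, -11, -5)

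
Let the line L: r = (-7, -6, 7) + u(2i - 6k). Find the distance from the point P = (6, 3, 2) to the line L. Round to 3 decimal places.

14.021

Taking (-7, -6, 7) on L with direction v = (2, 0, -6): w = P − (-7, -6, 7) = (13, 9, -5), and w × v = (-54, 68, -18).
Distance = |w × v| / |v| = √7864 / √40 ≈ 14.021.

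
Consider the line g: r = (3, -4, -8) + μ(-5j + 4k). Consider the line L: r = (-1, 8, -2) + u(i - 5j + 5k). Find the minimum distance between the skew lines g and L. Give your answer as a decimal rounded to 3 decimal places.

12.063

Common perpendicular direction n = (0, -5, 4) × (1, -5, 5) = (-5, 4, 5).
With w = (-1, 8, -2) − (3, -4, -8) = (-4, 12, 6), w · n = 98.
Distance = |w · n| / |n| = |98| / √66 ≈ 12.063.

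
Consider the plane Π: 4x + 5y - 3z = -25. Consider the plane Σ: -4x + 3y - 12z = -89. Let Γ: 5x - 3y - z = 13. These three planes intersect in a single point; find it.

(2, -3, 6)

Solving the 3×3 linear system 4x + 5y - 3z = -25, -4x + 3y - 12z = -89, 5x - 3y - z = 13 (e.g. by elimination or Cramer's rule, determinant = -467) gives (2, -3, 6).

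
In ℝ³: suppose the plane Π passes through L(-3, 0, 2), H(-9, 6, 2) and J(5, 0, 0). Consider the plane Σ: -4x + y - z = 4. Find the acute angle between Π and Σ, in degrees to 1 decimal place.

LH = (-6, 6, 0), LJ = (8, 0, -2); a normal to Π is LH × LJ = (-12, -12, -48).
Using L: Π has equation -12x - 12y - 48z = -60.
cos θ = |n₁·n₂| / (|n₁||n₂|) = |84| / (√2592 · √18).
θ = arccos(0.38889) ≈ 67.1°.

67.1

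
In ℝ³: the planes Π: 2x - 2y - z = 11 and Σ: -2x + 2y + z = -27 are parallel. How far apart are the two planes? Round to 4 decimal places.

5.3333

Rescale Σ by 1/(-1): 2x - 2y - z = 27. Then distance = |11 − 27| / √9 ≈ 5.3333.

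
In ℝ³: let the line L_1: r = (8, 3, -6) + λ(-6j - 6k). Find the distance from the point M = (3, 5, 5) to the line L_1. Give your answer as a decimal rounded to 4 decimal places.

8.0932

Taking (8, 3, -6) on L_1 with direction v = (0, -6, -6): w = M − (8, 3, -6) = (-5, 2, 11), and w × v = (54, -30, 30).
Distance = |w × v| / |v| = √4716 / √72 ≈ 8.0932.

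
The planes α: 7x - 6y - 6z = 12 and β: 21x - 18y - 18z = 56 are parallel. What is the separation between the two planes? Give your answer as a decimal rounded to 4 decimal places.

0.6061

Rescale β by 1/3: 7x - 6y - 6z = 56/3. Then distance = |12 − (56/3)| / √121 ≈ 0.6061.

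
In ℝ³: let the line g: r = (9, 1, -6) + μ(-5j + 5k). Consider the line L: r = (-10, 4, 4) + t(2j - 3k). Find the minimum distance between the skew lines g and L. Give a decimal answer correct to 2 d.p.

Common perpendicular direction n = (0, -5, 5) × (0, 2, -3) = (5, 0, 0).
With w = (-10, 4, 4) − (9, 1, -6) = (-19, 3, 10), w · n = -95.
Distance = |w · n| / |n| = |-95| / √25 ≈ 19.00.

19.00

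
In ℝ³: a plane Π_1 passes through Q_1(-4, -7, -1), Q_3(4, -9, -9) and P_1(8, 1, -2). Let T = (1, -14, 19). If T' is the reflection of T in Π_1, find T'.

(-17, 10, -5)

Q_1Q_3 = (8, -2, -8), Q_1P_1 = (12, 8, -1); a normal to Π_1 is Q_1Q_3 × Q_1P_1 = (66, -88, 88).
Using Q_1: Π_1 has equation 66x - 88y + 88z = 264.
λ = (n·T − d)/|n|² = (2970 − 264)/19844 = 3/22.
Reflection = T − 2λn = (1, -14, 19) − (3/11)·(66, -88, 88) = (-17, 10, -5).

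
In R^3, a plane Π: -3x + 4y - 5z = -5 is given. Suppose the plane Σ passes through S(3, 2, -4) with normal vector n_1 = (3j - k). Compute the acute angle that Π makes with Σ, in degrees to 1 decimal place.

Σ: n_1·r = n_1·S gives 3y - z = 10.
cos θ = |n₁·n₂| / (|n₁||n₂|) = |17| / (√50 · √10).
θ = arccos(0.76026) ≈ 40.5°.

40.5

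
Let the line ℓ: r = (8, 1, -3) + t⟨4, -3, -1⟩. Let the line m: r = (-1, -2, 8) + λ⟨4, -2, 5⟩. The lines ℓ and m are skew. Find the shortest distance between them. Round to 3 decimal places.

9.063

Common perpendicular direction n = (4, -3, -1) × (4, -2, 5) = (-17, -24, 4).
With w = (-1, -2, 8) − (8, 1, -3) = (-9, -3, 11), w · n = 269.
Distance = |w · n| / |n| = |269| / √881 ≈ 9.063.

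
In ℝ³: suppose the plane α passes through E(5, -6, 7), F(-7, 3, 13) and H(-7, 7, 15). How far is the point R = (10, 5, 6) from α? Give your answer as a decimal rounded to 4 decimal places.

EF = (-12, 9, 6), EH = (-12, 13, 8); a normal to α is EF × EH = (-6, 24, -48).
Using E: α has equation -6x + 24y - 48z = -510.
n·R − d = (-6)·(10) + (24)·(5) + (-48)·(6) − (-510) = 282; |n| = √2916.
Distance = |282| / √2916 = 282/√2916 ≈ 5.2222.

5.2222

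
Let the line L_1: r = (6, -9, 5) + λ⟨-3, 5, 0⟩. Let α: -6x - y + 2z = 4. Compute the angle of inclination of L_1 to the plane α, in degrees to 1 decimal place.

sin θ = |n·v| / (|n||v|) = |13| / (√41 · √34) = 0.34819.
θ ≈ 20.4°.

20.4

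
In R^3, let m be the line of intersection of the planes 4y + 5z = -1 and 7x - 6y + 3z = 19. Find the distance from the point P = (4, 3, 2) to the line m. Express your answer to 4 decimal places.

Direction of m: (0, 4, 5) × (7, -6, 3) = (42, 35, -28).
A point on m: solving the two plane equations with x = -2 gives (-2, -4, 3).
Taking (-2, -4, 3) on m with direction v = (42, 35, -28): w = P − (-2, -4, 3) = (6, 7, -1), and w × v = (-161, 126, -84).
Distance = |w × v| / |v| = √48853 / √3773 ≈ 3.5983.

3.5983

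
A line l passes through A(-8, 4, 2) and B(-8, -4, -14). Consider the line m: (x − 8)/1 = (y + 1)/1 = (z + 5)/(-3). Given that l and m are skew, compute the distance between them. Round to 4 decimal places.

15.1537

A direction vector for l is B − A = (0, -8, -16).
m has direction (1, 1, -3) through (8, -1, -5).
Common perpendicular direction n = (0, -8, -16) × (1, 1, -3) = (40, -16, 8).
With w = (8, -1, -5) − (-8, 4, 2) = (16, -5, -7), w · n = 664.
Distance = |w · n| / |n| = |664| / √1920 ≈ 15.1537.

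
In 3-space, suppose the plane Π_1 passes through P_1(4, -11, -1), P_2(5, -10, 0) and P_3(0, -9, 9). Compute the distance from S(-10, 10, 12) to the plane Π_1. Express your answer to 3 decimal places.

19.065

P_1P_2 = (1, 1, 1), P_1P_3 = (-4, 2, 10); a normal to Π_1 is P_1P_2 × P_1P_3 = (8, -14, 6).
Using P_1: Π_1 has equation 8x - 14y + 6z = 180.
n·S − d = (8)·(-10) + (-14)·(10) + (6)·(12) − 180 = -328; |n| = √296.
Distance = |-328| / √296 = 328/√296 ≈ 19.065.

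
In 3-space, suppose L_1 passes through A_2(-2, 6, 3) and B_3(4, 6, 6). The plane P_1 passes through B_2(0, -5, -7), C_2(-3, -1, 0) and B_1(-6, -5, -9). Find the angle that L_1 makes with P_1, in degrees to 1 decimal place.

A direction vector for L_1 is B_3 − A_2 = (6, 0, 3).
B_2C_2 = (-3, 4, 7), B_2B_1 = (-6, 0, -2); a normal to P_1 is B_2C_2 × B_2B_1 = (-8, -48, 24).
Using B_2: P_1 has equation -8x - 48y + 24z = 72.
sin θ = |n·v| / (|n||v|) = |24| / (√2944 · √45) = 0.06594.
θ ≈ 3.8°.

3.8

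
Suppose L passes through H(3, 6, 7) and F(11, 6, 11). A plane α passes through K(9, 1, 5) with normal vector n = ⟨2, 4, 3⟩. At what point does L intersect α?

(-1, 6, 5)

A direction vector for L is F − H = (8, 0, 4).
α: n·r = n·K gives 2x + 4y + 3z = 37.
Substitute r = (3, 6, 7) + t(8, 0, 4) into the plane: 51 + 28t = 37, so t = -1/2.
Intersection: (3, 6, 7) + (-1/2)·(8, 0, 4) = (-1, 6, 5).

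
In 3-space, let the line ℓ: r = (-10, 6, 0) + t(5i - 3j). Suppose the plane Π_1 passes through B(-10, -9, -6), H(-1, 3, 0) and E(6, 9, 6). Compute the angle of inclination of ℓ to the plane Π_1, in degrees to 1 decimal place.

50.0

BH = (9, 12, 6), BE = (16, 18, 12); a normal to Π_1 is BH × BE = (36, -12, -30).
Using B: Π_1 has equation 36x - 12y - 30z = -72.
sin θ = |n·v| / (|n||v|) = |216| / (√2340 · √34) = 0.76578.
θ ≈ 50.0°.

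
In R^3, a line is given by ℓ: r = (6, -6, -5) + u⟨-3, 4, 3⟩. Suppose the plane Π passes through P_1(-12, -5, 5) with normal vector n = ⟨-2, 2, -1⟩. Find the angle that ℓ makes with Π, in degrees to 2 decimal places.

Π: n·r = n·P_1 gives -2x + 2y - z = 9.
sin θ = |n·v| / (|n||v|) = |11| / (√9 · √34) = 0.62883.
θ ≈ 38.96°.

38.96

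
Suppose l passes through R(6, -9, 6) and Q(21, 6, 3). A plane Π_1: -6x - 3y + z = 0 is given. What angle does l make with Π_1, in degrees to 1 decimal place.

A direction vector for l is Q − R = (15, 15, -3).
sin θ = |n·v| / (|n||v|) = |-138| / (√46 · √459) = 0.94972.
θ ≈ 71.8°.

71.8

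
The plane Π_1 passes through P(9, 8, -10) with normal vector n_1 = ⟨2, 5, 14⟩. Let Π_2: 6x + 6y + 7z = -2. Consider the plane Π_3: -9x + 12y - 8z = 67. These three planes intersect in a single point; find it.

Π_1: n_1·r = n_1·P gives 2x + 5y + 14z = -82.
Solving the 3×3 linear system 2x + 5y + 14z = -82, 6x + 6y + 7z = -2, -9x + 12y - 8z = 67 (e.g. by elimination or Cramer's rule, determinant = 1425) gives (5, 4, -8).

(5, 4, -8)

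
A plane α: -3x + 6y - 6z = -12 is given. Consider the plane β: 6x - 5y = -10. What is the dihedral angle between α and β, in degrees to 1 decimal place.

46.9

cos θ = |n₁·n₂| / (|n₁||n₂|) = |-48| / (√81 · √61).
θ = arccos(0.68286) ≈ 46.9°.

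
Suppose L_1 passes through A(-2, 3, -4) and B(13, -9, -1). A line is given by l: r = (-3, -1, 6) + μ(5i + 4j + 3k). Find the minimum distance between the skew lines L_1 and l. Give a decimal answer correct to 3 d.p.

A direction vector for L_1 is B − A = (15, -12, 3).
Common perpendicular direction n = (15, -12, 3) × (5, 4, 3) = (-48, -30, 120).
With w = (-3, -1, 6) − (-2, 3, -4) = (-1, -4, 10), w · n = 1368.
Distance = |w · n| / |n| = |1368| / √17604 ≈ 10.311.

10.311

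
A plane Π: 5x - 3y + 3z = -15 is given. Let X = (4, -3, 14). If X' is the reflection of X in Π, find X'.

λ = (n·X − d)/|n|² = (71 − (-15))/43 = 2.
Reflection = X − 2λn = (4, -3, 14) − 4·(5, -3, 3) = (-16, 9, 2).

(-16, 9, 2)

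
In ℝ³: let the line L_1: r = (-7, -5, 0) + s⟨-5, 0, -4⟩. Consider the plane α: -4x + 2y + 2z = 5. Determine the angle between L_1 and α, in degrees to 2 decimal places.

sin θ = |n·v| / (|n||v|) = |12| / (√24 · √41) = 0.38255.
θ ≈ 22.49°.

22.49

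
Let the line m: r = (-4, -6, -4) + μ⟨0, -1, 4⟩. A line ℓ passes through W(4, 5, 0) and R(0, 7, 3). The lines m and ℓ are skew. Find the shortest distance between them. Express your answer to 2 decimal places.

A direction vector for ℓ is R − W = (-4, 2, 3).
Common perpendicular direction n = (0, -1, 4) × (-4, 2, 3) = (-11, -16, -4).
With w = (4, 5, 0) − (-4, -6, -4) = (8, 11, 4), w · n = -280.
Distance = |w · n| / |n| = |-280| / √393 ≈ 14.12.

14.12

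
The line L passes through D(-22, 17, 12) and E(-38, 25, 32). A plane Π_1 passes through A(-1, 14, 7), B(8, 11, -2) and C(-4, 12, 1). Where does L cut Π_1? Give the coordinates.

(-6, 9, -8)

A direction vector for L is E − D = (-16, 8, 20).
AB = (9, -3, -9), AC = (-3, -2, -6); a normal to Π_1 is AB × AC = (0, 81, -27).
Using A: Π_1 has equation 81y - 27z = 945.
Substitute r = (-22, 17, 12) + t(-16, 8, 20) into the plane: 1053 + 108t = 945, so t = -1.
Intersection: (-22, 17, 12) + (-1)·(-16, 8, 20) = (-6, 9, -8).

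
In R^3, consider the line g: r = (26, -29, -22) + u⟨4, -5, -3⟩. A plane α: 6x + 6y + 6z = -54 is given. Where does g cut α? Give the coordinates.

(10, -9, -10)

Substitute r = (26, -29, -22) + t(4, -5, -3) into the plane: -150 + (-24)t = -54, so t = -4.
Intersection: (26, -29, -22) + (-4)·(4, -5, -3) = (10, -9, -10).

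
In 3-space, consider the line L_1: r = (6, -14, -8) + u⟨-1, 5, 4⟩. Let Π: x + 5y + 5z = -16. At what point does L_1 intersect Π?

Substitute r = (6, -14, -8) + t(-1, 5, 4) into the plane: -104 + 44t = -16, so t = 2.
Intersection: (6, -14, -8) + 2·(-1, 5, 4) = (4, -4, 0).

(4, -4, 0)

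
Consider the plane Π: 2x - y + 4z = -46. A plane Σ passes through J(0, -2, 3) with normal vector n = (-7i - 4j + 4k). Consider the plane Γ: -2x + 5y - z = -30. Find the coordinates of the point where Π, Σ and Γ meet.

Σ: n·r = n·J gives -7x - 4y + 4z = 20.
Solving the 3×3 linear system 2x - y + 4z = -46, -7x - 4y + 4z = 20, -2x + 5y - z = -30 (e.g. by elimination or Cramer's rule, determinant = -189) gives (-4, -10, -12).

(-4, -10, -12)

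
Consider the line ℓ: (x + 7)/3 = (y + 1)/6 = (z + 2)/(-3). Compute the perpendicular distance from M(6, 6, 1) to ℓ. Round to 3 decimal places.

ℓ has direction (3, 6, -3) through (-7, -1, -2).
Taking (-7, -1, -2) on ℓ with direction v = (3, 6, -3): w = M − (-7, -1, -2) = (13, 7, 3), and w × v = (-39, 48, 57).
Distance = |w × v| / |v| = √7074 / √54 ≈ 11.446.

11.446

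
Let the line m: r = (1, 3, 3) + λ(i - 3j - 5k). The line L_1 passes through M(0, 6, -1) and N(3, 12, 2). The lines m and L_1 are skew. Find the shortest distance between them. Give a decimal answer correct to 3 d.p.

A direction vector for L_1 is N − M = (3, 6, 3).
Common perpendicular direction n = (1, -3, -5) × (3, 6, 3) = (21, -18, 15).
With w = (0, 6, -1) − (1, 3, 3) = (-1, 3, -4), w · n = -135.
Distance = |w · n| / |n| = |-135| / √990 ≈ 4.291.

4.291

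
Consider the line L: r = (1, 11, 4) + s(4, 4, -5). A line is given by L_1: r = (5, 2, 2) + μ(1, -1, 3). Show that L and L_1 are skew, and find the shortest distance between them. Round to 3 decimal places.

Common perpendicular direction n = (4, 4, -5) × (1, -1, 3) = (7, -17, -8).
With w = (5, 2, 2) − (1, 11, 4) = (4, -9, -2), w · n = 197.
Since n ≠ 0 the lines are not parallel, and w · n = 197 ≠ 0 so they do not intersect; hence they are skew.
Distance = |w · n| / |n| = |197| / √402 ≈ 9.825.

9.825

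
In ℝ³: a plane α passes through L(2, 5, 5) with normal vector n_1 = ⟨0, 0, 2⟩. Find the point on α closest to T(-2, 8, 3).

(-2, 8, 5)

α: n_1·r = n_1·L gives 2z = 10.
Foot = T − λn with λ = (n·T − d)/|n|² = (6 − 10)/4 = -1.
Foot = (-2, 8, 3) − (-1)·(0, 0, 2) = (-2, 8, 5).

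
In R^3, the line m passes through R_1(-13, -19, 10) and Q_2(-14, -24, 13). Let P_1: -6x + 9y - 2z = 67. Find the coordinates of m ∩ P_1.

(-9, 1, -2)

A direction vector for m is Q_2 − R_1 = (-1, -5, 3).
Substitute r = (-13, -19, 10) + t(-1, -5, 3) into the plane: -113 + (-45)t = 67, so t = -4.
Intersection: (-13, -19, 10) + (-4)·(-1, -5, 3) = (-9, 1, -2).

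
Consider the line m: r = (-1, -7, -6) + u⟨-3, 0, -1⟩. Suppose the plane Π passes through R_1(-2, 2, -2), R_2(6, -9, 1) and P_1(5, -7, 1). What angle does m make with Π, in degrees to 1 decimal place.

29.4

R_1R_2 = (8, -11, 3), R_1P_1 = (7, -9, 3); a normal to Π is R_1R_2 × R_1P_1 = (-6, -3, 5).
Using R_1: Π has equation -6x - 3y + 5z = -4.
sin θ = |n·v| / (|n||v|) = |13| / (√70 · √10) = 0.49135.
θ ≈ 29.4°.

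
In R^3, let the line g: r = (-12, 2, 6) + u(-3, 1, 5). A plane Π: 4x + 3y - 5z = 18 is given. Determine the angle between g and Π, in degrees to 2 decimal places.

sin θ = |n·v| / (|n||v|) = |-34| / (√50 · √35) = 0.81276.
θ ≈ 54.37°.

54.37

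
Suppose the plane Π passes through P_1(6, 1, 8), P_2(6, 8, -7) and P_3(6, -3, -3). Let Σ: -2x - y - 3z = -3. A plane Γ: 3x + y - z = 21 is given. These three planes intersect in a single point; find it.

(6, 0, -3)

P_1P_2 = (0, 7, -15), P_1P_3 = (0, -4, -11); a normal to Π is P_1P_2 × P_1P_3 = (-137, 0, 0).
Using P_1: Π has equation -137x = -822.
Solving the 3×3 linear system -137x = -822, -2x - y - 3z = -3, 3x + y - z = 21 (e.g. by elimination or Cramer's rule, determinant = -548) gives (6, 0, -3).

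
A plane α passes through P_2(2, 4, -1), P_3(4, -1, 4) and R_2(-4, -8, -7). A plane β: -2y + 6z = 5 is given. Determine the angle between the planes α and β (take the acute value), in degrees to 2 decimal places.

P_2P_3 = (2, -5, 5), P_2R_2 = (-6, -12, -6); a normal to α is P_2P_3 × P_2R_2 = (90, -18, -54).
Using P_2: α has equation 90x - 18y - 54z = 162.
cos θ = |n₁·n₂| / (|n₁||n₂|) = |-288| / (√11340 · √40).
θ = arccos(0.42762) ≈ 64.68°.

64.68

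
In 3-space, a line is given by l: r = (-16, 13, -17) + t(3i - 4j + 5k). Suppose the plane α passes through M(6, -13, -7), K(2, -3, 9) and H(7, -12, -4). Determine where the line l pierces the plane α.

MK = (-4, 10, 16), MH = (1, 1, 3); a normal to α is MK × MH = (14, 28, -14).
Using M: α has equation 14x + 28y - 14z = -182.
Substitute r = (-16, 13, -17) + t(3, -4, 5) into the plane: 378 + (-140)t = -182, so t = 4.
Intersection: (-16, 13, -17) + 4·(3, -4, 5) = (-4, -3, 3).

(-4, -3, 3)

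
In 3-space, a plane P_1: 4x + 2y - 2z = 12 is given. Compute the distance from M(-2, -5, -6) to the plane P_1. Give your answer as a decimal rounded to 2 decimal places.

3.67

n·M − d = (4)·(-2) + (2)·(-5) + (-2)·(-6) − 12 = -18; |n| = √24.
Distance = |-18| / √24 = 18/√24 ≈ 3.67.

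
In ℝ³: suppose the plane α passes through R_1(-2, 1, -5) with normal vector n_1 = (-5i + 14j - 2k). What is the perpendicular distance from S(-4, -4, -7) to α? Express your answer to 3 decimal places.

α: n_1·r = n_1·R_1 gives -5x + 14y - 2z = 34.
n·S − d = (-5)·(-4) + (14)·(-4) + (-2)·(-7) − 34 = -56; |n| = √225.
Distance = |-56| / √225 = 56/√225 ≈ 3.733.

3.733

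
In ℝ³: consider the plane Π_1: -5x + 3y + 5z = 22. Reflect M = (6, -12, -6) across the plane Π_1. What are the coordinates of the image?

(-14, 0, 14)

λ = (n·M − d)/|n|² = (-96 − 22)/59 = -2.
Reflection = M − 2λn = (6, -12, -6) − (-4)·(-5, 3, 5) = (-14, 0, 14).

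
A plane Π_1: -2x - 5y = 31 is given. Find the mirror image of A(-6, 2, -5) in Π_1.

λ = (n·A − d)/|n|² = (2 − 31)/29 = -1.
Reflection = A − 2λn = (-6, 2, -5) − (-2)·(-2, -5, 0) = (-10, -8, -5).

(-10, -8, -5)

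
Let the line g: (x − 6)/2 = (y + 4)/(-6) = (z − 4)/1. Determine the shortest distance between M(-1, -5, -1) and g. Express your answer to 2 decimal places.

g has direction (2, -6, 1) through (6, -4, 4).
Taking (6, -4, 4) on g with direction v = (2, -6, 1): w = M − (6, -4, 4) = (-7, -1, -5), and w × v = (-31, -3, 44).
Distance = |w × v| / |v| = √2906 / √41 ≈ 8.42.

8.42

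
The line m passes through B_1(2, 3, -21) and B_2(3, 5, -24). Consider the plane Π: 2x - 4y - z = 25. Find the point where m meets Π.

(-2, -5, -9)

A direction vector for m is B_2 − B_1 = (1, 2, -3).
Substitute r = (2, 3, -21) + t(1, 2, -3) into the plane: 13 + (-3)t = 25, so t = -4.
Intersection: (2, 3, -21) + (-4)·(1, 2, -3) = (-2, -5, -9).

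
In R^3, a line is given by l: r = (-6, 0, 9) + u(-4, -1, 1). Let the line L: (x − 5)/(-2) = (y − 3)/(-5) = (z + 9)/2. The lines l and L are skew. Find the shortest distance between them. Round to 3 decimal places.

L has direction (-2, -5, 2) through (5, 3, -9).
Common perpendicular direction n = (-4, -1, 1) × (-2, -5, 2) = (3, 6, 18).
With w = (5, 3, -9) − (-6, 0, 9) = (11, 3, -18), w · n = -273.
Distance = |w · n| / |n| = |-273| / √369 ≈ 14.212.

14.212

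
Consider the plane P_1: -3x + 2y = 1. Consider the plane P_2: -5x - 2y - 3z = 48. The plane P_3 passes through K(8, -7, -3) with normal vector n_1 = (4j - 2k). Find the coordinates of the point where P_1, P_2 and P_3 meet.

P_3: n_1·r = n_1·K gives 4y - 2z = -22.
Solving the 3×3 linear system -3x + 2y = 1, -5x - 2y - 3z = 48, 4y - 2z = -22 (e.g. by elimination or Cramer's rule, determinant = -68) gives (-5, -7, -3).

(-5, -7, -3)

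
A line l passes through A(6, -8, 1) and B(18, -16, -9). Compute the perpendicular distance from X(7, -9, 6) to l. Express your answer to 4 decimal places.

4.9069

A direction vector for l is B − A = (12, -8, -10).
Taking (6, -8, 1) on l with direction v = (12, -8, -10): w = X − (6, -8, 1) = (1, -1, 5), and w × v = (50, 70, 4).
Distance = |w × v| / |v| = √7416 / √308 ≈ 4.9069.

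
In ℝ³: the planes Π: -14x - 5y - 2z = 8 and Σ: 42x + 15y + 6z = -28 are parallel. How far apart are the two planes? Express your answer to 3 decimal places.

Rescale Σ by 1/(-3): -14x - 5y - 2z = 28/3. Then distance = |8 − (28/3)| / √225 ≈ 0.089.

0.089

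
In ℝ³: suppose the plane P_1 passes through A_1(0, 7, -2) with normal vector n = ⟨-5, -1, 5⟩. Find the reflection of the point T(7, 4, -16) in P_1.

P_1: n·r = n·A_1 gives -5x - y + 5z = -17.
λ = (n·T − d)/|n|² = (-119 − (-17))/51 = -2.
Reflection = T − 2λn = (7, 4, -16) − (-4)·(-5, -1, 5) = (-13, 0, 4).

(-13, 0, 4)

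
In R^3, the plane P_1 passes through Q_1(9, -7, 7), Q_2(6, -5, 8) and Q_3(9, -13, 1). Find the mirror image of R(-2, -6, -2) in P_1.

Q_1Q_2 = (-3, 2, 1), Q_1Q_3 = (0, -6, -6); a normal to P_1 is Q_1Q_2 × Q_1Q_3 = (-6, -18, 18).
Using Q_1: P_1 has equation -6x - 18y + 18z = 198.
λ = (n·R − d)/|n|² = (84 − 198)/684 = -1/6.
Reflection = R − 2λn = (-2, -6, -2) − (-1/3)·(-6, -18, 18) = (-4, -12, 4).

(-4, -12, 4)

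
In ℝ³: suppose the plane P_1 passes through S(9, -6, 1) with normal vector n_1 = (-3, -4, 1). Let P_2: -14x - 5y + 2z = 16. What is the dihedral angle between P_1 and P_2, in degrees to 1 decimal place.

P_1: n_1·r = n_1·S gives -3x - 4y + z = -2.
cos θ = |n₁·n₂| / (|n₁||n₂|) = |64| / (√26 · √225).
θ = arccos(0.83676) ≈ 33.2°.

33.2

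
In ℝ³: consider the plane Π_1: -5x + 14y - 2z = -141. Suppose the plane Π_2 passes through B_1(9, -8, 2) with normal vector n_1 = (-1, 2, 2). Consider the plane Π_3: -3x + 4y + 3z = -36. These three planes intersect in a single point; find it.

Π_2: n_1·r = n_1·B_1 gives -x + 2y + 2z = -21.
Solving the 3×3 linear system -5x + 14y - 2z = -141, -x + 2y + 2z = -21, -3x + 4y + 3z = -36 (e.g. by elimination or Cramer's rule, determinant = -36) gives (-5, -12, -1).

(-5, -12, -1)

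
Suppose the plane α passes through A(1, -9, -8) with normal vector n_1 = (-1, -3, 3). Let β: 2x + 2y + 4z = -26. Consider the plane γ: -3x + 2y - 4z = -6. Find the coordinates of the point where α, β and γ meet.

α: n_1·r = n_1·A gives -x - 3y + 3z = 2.
Solving the 3×3 linear system -x - 3y + 3z = 2, 2x + 2y + 4z = -26, -3x + 2y - 4z = -6 (e.g. by elimination or Cramer's rule, determinant = 58) gives (4, -7, -5).

(4, -7, -5)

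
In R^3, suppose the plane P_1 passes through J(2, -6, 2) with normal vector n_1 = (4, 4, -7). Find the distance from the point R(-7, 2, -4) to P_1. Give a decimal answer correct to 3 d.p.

4.222

P_1: n_1·r = n_1·J gives 4x + 4y - 7z = -30.
n·R − d = (4)·(-7) + (4)·(2) + (-7)·(-4) − (-30) = 38; |n| = √81.
Distance = |38| / √81 = 38/√81 ≈ 4.222.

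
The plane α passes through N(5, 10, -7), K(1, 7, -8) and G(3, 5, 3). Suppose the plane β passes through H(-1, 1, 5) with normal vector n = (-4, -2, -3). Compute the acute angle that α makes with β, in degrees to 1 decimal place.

87.4

NK = (-4, -3, -1), NG = (-2, -5, 10); a normal to α is NK × NG = (-35, 42, 14).
Using N: α has equation -35x + 42y + 14z = 147.
β: n·r = n·H gives -4x - 2y - 3z = -13.
cos θ = |n₁·n₂| / (|n₁||n₂|) = |14| / (√3185 · √29).
θ = arccos(0.04607) ≈ 87.4°.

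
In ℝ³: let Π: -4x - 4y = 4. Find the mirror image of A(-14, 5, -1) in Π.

(-6, 13, -1)

λ = (n·A − d)/|n|² = (36 − 4)/32 = 1.
Reflection = A − 2λn = (-14, 5, -1) − 2·(-4, -4, 0) = (-6, 13, -1).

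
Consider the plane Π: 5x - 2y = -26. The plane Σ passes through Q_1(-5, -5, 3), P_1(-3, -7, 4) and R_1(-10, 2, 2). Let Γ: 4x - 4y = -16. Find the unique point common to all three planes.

Q_1P_1 = (2, -2, 1), Q_1R_1 = (-5, 7, -1); a normal to Σ is Q_1P_1 × Q_1R_1 = (-5, -3, 4).
Using Q_1: Σ has equation -5x - 3y + 4z = 52.
Solving the 3×3 linear system 5x - 2y = -26, -5x - 3y + 4z = 52, 4x - 4y = -16 (e.g. by elimination or Cramer's rule, determinant = 48) gives (-6, -2, 4).

(-6, -2, 4)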